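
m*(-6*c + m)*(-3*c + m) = 18*c^2*m - 9*c*m^2 + m^3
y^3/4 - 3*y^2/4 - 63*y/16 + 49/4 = (y/4 + 1)*(y - 7/2)^2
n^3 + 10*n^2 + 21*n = n*(n + 3)*(n + 7)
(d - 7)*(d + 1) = d^2 - 6*d - 7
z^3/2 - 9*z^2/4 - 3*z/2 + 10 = (z/2 + 1)*(z - 4)*(z - 5/2)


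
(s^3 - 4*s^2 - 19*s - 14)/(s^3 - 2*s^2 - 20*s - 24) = (s^2 - 6*s - 7)/(s^2 - 4*s - 12)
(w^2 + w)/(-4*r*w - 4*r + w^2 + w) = -w/(4*r - w)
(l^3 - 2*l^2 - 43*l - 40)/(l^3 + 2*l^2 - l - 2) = (l^2 - 3*l - 40)/(l^2 + l - 2)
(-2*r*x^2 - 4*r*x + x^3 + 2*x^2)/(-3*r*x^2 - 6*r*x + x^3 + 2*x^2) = (-2*r + x)/(-3*r + x)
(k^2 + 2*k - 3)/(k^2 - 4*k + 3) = (k + 3)/(k - 3)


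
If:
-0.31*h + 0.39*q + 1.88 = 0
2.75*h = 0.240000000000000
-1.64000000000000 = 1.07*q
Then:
No Solution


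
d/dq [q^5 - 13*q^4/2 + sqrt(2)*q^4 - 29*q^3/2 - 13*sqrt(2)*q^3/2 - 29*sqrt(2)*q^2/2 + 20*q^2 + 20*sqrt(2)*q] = 5*q^4 - 26*q^3 + 4*sqrt(2)*q^3 - 87*q^2/2 - 39*sqrt(2)*q^2/2 - 29*sqrt(2)*q + 40*q + 20*sqrt(2)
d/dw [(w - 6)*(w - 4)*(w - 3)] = 3*w^2 - 26*w + 54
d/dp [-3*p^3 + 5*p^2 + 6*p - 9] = -9*p^2 + 10*p + 6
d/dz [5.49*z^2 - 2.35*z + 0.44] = 10.98*z - 2.35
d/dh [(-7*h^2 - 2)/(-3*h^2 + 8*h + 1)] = 2*(-28*h^2 - 13*h + 8)/(9*h^4 - 48*h^3 + 58*h^2 + 16*h + 1)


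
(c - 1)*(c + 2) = c^2 + c - 2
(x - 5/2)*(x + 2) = x^2 - x/2 - 5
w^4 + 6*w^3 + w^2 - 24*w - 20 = (w - 2)*(w + 1)*(w + 2)*(w + 5)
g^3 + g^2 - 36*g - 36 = (g - 6)*(g + 1)*(g + 6)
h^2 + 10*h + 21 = (h + 3)*(h + 7)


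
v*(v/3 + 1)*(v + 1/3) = v^3/3 + 10*v^2/9 + v/3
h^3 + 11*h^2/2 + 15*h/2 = h*(h + 5/2)*(h + 3)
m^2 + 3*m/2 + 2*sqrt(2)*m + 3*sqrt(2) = (m + 3/2)*(m + 2*sqrt(2))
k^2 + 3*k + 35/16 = (k + 5/4)*(k + 7/4)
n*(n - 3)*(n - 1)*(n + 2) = n^4 - 2*n^3 - 5*n^2 + 6*n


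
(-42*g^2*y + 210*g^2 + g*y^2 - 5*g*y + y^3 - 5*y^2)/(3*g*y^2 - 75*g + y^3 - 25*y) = (-42*g^2 + g*y + y^2)/(3*g*y + 15*g + y^2 + 5*y)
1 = 1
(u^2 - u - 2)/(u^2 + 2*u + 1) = (u - 2)/(u + 1)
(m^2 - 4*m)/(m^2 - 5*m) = (m - 4)/(m - 5)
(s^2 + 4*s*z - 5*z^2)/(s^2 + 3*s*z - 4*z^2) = (s + 5*z)/(s + 4*z)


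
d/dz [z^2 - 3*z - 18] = 2*z - 3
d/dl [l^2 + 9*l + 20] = 2*l + 9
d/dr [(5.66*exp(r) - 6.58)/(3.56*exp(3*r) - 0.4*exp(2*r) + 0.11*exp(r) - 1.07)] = (-40.2992*exp(3*r) + 72.5384*exp(2*r) - 5.264*exp(r) - 5.3324)*exp(r)/(12.6736*exp(6*r) - 2.848*exp(5*r) + 0.9432*exp(4*r) - 7.7064*exp(3*r) + 0.8681*exp(2*r) - 0.2354*exp(r) + 1.1449)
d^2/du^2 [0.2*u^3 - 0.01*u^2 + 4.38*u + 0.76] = 1.2*u - 0.02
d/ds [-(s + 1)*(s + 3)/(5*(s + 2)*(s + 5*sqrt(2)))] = ((s + 1)*(s + 2)*(s + 3) + (s + 1)*(s + 3)*(s + 5*sqrt(2)) - 2*(s + 2)^2*(s + 5*sqrt(2)))/(5*(s + 2)^2*(s + 5*sqrt(2))^2)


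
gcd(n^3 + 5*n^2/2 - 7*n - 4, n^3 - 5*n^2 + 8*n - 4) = n - 2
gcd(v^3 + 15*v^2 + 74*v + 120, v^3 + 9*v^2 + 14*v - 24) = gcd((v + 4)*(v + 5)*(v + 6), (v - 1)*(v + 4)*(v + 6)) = v^2 + 10*v + 24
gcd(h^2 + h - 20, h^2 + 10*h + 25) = h + 5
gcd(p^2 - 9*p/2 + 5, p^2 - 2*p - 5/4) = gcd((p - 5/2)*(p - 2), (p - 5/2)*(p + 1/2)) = p - 5/2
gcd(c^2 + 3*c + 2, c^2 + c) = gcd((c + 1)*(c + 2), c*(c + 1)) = c + 1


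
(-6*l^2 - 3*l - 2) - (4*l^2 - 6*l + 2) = -10*l^2 + 3*l - 4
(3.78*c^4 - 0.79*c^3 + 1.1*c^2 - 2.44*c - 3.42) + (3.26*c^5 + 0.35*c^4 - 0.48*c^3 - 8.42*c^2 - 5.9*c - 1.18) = 3.26*c^5 + 4.13*c^4 - 1.27*c^3 - 7.32*c^2 - 8.34*c - 4.6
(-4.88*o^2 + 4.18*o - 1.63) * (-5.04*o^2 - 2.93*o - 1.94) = 24.5952*o^4 - 6.7688*o^3 + 5.435*o^2 - 3.3333*o + 3.1622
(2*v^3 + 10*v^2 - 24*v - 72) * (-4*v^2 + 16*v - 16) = -8*v^5 - 8*v^4 + 224*v^3 - 256*v^2 - 768*v + 1152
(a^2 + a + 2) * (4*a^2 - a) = 4*a^4 + 3*a^3 + 7*a^2 - 2*a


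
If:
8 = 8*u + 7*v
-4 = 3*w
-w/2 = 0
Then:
No Solution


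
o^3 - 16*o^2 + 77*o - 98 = (o - 7)^2*(o - 2)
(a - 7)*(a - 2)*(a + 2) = a^3 - 7*a^2 - 4*a + 28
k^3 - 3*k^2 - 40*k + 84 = (k - 7)*(k - 2)*(k + 6)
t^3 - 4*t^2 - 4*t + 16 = (t - 4)*(t - 2)*(t + 2)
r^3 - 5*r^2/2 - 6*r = r*(r - 4)*(r + 3/2)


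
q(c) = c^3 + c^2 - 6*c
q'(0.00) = -6.00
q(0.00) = 0.00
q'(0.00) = -6.00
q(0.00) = 0.00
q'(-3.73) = 28.28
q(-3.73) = -15.60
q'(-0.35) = -6.33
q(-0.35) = 2.18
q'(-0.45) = -6.29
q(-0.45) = 2.81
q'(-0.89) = -5.40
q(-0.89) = 5.43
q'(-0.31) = -6.33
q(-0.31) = 1.93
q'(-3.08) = 16.30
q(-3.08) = -1.25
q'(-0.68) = -5.97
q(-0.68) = 4.23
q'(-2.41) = 6.60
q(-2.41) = 6.27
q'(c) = 3*c^2 + 2*c - 6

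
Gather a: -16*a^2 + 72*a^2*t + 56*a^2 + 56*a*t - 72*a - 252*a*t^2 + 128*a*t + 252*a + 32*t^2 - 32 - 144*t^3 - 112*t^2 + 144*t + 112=a^2*(72*t + 40) + a*(-252*t^2 + 184*t + 180) - 144*t^3 - 80*t^2 + 144*t + 80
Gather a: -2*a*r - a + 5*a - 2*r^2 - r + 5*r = a*(4 - 2*r) - 2*r^2 + 4*r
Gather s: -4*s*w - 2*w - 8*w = -4*s*w - 10*w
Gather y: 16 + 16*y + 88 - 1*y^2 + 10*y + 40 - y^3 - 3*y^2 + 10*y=-y^3 - 4*y^2 + 36*y + 144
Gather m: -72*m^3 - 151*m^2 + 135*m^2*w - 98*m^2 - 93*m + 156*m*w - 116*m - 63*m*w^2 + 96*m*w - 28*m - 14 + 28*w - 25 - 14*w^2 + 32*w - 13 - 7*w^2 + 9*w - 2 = -72*m^3 + m^2*(135*w - 249) + m*(-63*w^2 + 252*w - 237) - 21*w^2 + 69*w - 54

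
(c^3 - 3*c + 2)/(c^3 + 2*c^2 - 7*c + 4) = (c + 2)/(c + 4)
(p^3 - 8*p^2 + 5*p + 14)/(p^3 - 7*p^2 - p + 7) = (p - 2)/(p - 1)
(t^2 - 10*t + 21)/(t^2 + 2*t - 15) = (t - 7)/(t + 5)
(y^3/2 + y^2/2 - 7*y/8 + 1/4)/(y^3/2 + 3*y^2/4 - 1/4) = (y^2 + 3*y/2 - 1)/(y^2 + 2*y + 1)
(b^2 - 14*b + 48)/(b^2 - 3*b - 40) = (b - 6)/(b + 5)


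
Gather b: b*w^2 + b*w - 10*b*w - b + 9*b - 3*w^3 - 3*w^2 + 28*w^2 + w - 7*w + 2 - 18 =b*(w^2 - 9*w + 8) - 3*w^3 + 25*w^2 - 6*w - 16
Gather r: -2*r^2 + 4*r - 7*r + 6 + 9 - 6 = -2*r^2 - 3*r + 9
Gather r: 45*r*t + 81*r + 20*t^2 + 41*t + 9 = r*(45*t + 81) + 20*t^2 + 41*t + 9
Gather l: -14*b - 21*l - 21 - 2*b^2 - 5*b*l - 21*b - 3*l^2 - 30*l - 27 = -2*b^2 - 35*b - 3*l^2 + l*(-5*b - 51) - 48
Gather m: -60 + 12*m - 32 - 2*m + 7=10*m - 85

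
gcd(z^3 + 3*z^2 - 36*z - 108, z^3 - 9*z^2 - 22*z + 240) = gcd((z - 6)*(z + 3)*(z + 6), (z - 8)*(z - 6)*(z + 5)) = z - 6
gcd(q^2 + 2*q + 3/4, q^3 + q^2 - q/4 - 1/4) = q + 1/2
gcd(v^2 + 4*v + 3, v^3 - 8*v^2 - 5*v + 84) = v + 3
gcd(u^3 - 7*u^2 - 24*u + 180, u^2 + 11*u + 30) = u + 5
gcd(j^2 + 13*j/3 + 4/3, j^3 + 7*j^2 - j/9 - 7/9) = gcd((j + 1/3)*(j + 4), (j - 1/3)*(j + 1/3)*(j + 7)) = j + 1/3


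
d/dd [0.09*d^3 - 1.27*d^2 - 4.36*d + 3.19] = 0.27*d^2 - 2.54*d - 4.36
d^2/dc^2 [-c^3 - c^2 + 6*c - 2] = -6*c - 2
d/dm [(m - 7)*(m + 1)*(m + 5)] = 3*m^2 - 2*m - 37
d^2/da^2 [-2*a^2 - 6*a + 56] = -4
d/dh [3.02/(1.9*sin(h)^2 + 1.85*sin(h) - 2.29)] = -(11.476*sin(h) + 5.587)*cos(h)/(1.9*sin(h)^2 + 1.85*sin(h) - 2.29)^2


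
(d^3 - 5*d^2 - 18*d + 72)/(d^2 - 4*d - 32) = (d^2 - 9*d + 18)/(d - 8)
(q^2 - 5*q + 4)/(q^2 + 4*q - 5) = (q - 4)/(q + 5)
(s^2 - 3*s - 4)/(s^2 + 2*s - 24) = (s + 1)/(s + 6)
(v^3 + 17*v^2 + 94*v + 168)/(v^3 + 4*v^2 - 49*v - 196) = (v + 6)/(v - 7)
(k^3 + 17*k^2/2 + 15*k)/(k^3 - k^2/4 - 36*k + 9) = 2*k*(2*k + 5)/(4*k^2 - 25*k + 6)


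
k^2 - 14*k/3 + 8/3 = (k - 4)*(k - 2/3)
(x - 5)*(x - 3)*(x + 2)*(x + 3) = x^4 - 3*x^3 - 19*x^2 + 27*x + 90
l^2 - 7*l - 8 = (l - 8)*(l + 1)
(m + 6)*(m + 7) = m^2 + 13*m + 42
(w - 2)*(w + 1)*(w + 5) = w^3 + 4*w^2 - 7*w - 10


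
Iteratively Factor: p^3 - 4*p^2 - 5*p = (p)*(p^2 - 4*p - 5) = p*(p + 1)*(p - 5)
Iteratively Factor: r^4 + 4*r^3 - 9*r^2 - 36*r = (r + 3)*(r^3 + r^2 - 12*r) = (r - 3)*(r + 3)*(r^2 + 4*r) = r*(r - 3)*(r + 3)*(r + 4)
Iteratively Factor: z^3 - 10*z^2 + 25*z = (z - 5)*(z^2 - 5*z) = z*(z - 5)*(z - 5)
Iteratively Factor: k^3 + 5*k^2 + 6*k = (k + 2)*(k^2 + 3*k) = k*(k + 2)*(k + 3)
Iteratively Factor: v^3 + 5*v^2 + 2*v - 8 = (v - 1)*(v^2 + 6*v + 8) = (v - 1)*(v + 4)*(v + 2)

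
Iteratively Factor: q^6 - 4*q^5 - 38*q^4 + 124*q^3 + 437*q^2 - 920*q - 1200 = (q + 4)*(q^5 - 8*q^4 - 6*q^3 + 148*q^2 - 155*q - 300) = (q + 4)^2*(q^4 - 12*q^3 + 42*q^2 - 20*q - 75) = (q - 5)*(q + 4)^2*(q^3 - 7*q^2 + 7*q + 15) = (q - 5)^2*(q + 4)^2*(q^2 - 2*q - 3) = (q - 5)^2*(q - 3)*(q + 4)^2*(q + 1)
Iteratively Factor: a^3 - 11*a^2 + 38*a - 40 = (a - 2)*(a^2 - 9*a + 20) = (a - 5)*(a - 2)*(a - 4)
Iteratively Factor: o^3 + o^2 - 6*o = (o)*(o^2 + o - 6) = o*(o - 2)*(o + 3)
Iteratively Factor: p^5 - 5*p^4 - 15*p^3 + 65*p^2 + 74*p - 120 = (p - 1)*(p^4 - 4*p^3 - 19*p^2 + 46*p + 120) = (p - 1)*(p + 3)*(p^3 - 7*p^2 + 2*p + 40) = (p - 4)*(p - 1)*(p + 3)*(p^2 - 3*p - 10) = (p - 4)*(p - 1)*(p + 2)*(p + 3)*(p - 5)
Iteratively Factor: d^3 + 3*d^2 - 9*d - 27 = (d - 3)*(d^2 + 6*d + 9) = (d - 3)*(d + 3)*(d + 3)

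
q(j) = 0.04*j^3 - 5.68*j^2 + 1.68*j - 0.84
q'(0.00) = 1.68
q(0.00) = -0.84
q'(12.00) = -117.36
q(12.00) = -729.48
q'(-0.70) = 9.69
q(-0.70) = -4.81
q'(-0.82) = 11.08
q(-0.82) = -6.06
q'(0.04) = 1.23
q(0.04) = -0.78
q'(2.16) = -22.30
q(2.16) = -23.31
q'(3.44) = -35.98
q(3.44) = -60.65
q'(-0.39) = 6.13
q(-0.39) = -2.36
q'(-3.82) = 46.83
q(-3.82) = -92.37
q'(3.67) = -38.39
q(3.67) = -69.20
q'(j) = 0.12*j^2 - 11.36*j + 1.68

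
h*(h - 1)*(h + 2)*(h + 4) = h^4 + 5*h^3 + 2*h^2 - 8*h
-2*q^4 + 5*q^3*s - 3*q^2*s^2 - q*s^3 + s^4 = (-q + s)^3*(2*q + s)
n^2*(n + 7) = n^3 + 7*n^2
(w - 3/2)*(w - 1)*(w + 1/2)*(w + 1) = w^4 - w^3 - 7*w^2/4 + w + 3/4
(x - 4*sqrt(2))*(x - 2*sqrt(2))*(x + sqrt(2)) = x^3 - 5*sqrt(2)*x^2 + 4*x + 16*sqrt(2)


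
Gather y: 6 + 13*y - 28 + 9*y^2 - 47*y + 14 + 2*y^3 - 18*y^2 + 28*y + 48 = 2*y^3 - 9*y^2 - 6*y + 40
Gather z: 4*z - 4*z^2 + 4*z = -4*z^2 + 8*z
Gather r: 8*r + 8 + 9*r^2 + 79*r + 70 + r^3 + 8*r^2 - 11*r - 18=r^3 + 17*r^2 + 76*r + 60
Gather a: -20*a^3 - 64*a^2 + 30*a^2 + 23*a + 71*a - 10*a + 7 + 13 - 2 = -20*a^3 - 34*a^2 + 84*a + 18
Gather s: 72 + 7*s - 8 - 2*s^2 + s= -2*s^2 + 8*s + 64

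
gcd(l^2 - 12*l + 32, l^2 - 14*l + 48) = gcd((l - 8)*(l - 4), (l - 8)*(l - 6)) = l - 8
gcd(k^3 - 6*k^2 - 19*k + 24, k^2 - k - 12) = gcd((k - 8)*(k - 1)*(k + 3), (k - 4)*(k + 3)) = k + 3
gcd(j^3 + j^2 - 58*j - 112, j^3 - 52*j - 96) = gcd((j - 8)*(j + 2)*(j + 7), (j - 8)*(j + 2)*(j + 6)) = j^2 - 6*j - 16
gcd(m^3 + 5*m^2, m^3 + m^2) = m^2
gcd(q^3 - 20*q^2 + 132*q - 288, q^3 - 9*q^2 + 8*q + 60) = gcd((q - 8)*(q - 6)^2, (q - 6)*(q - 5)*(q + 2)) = q - 6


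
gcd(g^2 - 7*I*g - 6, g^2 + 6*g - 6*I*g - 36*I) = g - 6*I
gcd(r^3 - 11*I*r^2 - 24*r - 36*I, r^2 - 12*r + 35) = 1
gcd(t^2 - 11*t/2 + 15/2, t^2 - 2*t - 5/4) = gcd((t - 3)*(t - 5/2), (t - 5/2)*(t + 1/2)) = t - 5/2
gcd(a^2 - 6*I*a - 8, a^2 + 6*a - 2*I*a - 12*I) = a - 2*I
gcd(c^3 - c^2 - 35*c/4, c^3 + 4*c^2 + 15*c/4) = c^2 + 5*c/2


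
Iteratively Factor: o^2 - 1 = (o - 1)*(o + 1)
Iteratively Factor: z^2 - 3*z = (z - 3)*(z)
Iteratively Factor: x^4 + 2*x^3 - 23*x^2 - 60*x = (x + 4)*(x^3 - 2*x^2 - 15*x) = (x - 5)*(x + 4)*(x^2 + 3*x) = (x - 5)*(x + 3)*(x + 4)*(x)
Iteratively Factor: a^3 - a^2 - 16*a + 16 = (a + 4)*(a^2 - 5*a + 4) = (a - 1)*(a + 4)*(a - 4)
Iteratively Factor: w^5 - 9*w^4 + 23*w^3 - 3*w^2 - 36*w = (w + 1)*(w^4 - 10*w^3 + 33*w^2 - 36*w) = (w - 4)*(w + 1)*(w^3 - 6*w^2 + 9*w) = w*(w - 4)*(w + 1)*(w^2 - 6*w + 9) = w*(w - 4)*(w - 3)*(w + 1)*(w - 3)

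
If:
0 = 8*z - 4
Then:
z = 1/2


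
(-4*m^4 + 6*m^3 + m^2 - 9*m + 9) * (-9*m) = 36*m^5 - 54*m^4 - 9*m^3 + 81*m^2 - 81*m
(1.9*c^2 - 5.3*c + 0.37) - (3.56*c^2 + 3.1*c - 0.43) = -1.66*c^2 - 8.4*c + 0.8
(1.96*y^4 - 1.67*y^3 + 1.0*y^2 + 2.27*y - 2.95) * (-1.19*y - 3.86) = -2.3324*y^5 - 5.5783*y^4 + 5.2562*y^3 - 6.5613*y^2 - 5.2517*y + 11.387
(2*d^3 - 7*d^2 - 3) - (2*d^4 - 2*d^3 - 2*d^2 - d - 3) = -2*d^4 + 4*d^3 - 5*d^2 + d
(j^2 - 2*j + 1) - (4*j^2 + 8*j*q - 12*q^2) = -3*j^2 - 8*j*q - 2*j + 12*q^2 + 1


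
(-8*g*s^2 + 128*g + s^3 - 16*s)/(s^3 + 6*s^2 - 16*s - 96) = (-8*g + s)/(s + 6)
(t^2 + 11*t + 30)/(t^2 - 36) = (t + 5)/(t - 6)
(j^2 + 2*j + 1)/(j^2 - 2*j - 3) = (j + 1)/(j - 3)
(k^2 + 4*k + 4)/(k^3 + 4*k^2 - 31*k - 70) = (k + 2)/(k^2 + 2*k - 35)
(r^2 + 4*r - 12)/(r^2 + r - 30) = (r - 2)/(r - 5)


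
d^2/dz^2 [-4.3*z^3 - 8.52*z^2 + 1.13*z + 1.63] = -25.8*z - 17.04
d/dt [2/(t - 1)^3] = -6/(t - 1)^4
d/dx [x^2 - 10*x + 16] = 2*x - 10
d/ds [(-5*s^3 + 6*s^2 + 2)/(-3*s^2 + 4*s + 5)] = (15*s^4 - 40*s^3 - 51*s^2 + 72*s - 8)/(9*s^4 - 24*s^3 - 14*s^2 + 40*s + 25)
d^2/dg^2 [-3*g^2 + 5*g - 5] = -6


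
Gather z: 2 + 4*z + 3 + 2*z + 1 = 6*z + 6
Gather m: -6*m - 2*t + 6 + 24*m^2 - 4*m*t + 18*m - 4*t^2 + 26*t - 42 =24*m^2 + m*(12 - 4*t) - 4*t^2 + 24*t - 36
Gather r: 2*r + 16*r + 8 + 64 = 18*r + 72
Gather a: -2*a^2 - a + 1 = -2*a^2 - a + 1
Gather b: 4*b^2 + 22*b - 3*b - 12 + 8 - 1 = 4*b^2 + 19*b - 5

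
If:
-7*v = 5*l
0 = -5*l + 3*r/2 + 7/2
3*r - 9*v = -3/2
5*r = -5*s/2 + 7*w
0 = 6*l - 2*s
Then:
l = 77/230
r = -28/23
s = 231/230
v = -11/46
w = -47/92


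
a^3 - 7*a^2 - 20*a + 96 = (a - 8)*(a - 3)*(a + 4)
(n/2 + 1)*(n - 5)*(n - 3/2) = n^3/2 - 9*n^2/4 - 11*n/4 + 15/2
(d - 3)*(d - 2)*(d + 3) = d^3 - 2*d^2 - 9*d + 18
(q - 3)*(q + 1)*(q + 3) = q^3 + q^2 - 9*q - 9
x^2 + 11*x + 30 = (x + 5)*(x + 6)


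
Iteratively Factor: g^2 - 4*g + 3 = (g - 3)*(g - 1)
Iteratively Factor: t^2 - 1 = (t - 1)*(t + 1)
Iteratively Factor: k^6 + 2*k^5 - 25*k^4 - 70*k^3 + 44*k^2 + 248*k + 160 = (k - 2)*(k^5 + 4*k^4 - 17*k^3 - 104*k^2 - 164*k - 80) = (k - 2)*(k + 4)*(k^4 - 17*k^2 - 36*k - 20) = (k - 2)*(k + 2)*(k + 4)*(k^3 - 2*k^2 - 13*k - 10) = (k - 2)*(k + 1)*(k + 2)*(k + 4)*(k^2 - 3*k - 10) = (k - 2)*(k + 1)*(k + 2)^2*(k + 4)*(k - 5)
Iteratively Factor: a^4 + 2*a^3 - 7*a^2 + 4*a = (a - 1)*(a^3 + 3*a^2 - 4*a) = (a - 1)^2*(a^2 + 4*a) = (a - 1)^2*(a + 4)*(a)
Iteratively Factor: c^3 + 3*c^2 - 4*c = (c)*(c^2 + 3*c - 4) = c*(c - 1)*(c + 4)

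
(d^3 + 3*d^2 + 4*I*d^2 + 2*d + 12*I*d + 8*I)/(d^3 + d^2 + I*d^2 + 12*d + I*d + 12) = (d + 2)/(d - 3*I)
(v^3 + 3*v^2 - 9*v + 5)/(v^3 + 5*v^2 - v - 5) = (v - 1)/(v + 1)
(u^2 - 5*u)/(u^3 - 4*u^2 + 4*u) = (u - 5)/(u^2 - 4*u + 4)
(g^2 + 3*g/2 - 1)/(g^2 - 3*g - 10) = (g - 1/2)/(g - 5)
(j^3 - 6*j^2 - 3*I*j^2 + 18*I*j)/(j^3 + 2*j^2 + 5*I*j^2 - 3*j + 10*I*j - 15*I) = j*(j^2 - 3*j*(2 + I) + 18*I)/(j^3 + j^2*(2 + 5*I) + j*(-3 + 10*I) - 15*I)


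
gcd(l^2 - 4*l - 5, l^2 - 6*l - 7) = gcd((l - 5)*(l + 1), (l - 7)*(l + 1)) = l + 1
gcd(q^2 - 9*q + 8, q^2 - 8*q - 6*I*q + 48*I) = q - 8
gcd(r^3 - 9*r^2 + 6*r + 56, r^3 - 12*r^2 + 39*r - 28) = r^2 - 11*r + 28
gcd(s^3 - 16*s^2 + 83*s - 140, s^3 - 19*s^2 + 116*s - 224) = s^2 - 11*s + 28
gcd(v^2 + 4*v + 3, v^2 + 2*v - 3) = v + 3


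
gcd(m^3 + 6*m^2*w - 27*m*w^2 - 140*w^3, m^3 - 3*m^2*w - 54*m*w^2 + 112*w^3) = m + 7*w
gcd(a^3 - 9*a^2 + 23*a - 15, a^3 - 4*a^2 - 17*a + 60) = a^2 - 8*a + 15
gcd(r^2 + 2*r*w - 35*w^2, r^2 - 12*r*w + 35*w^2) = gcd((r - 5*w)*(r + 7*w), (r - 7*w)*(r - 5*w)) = r - 5*w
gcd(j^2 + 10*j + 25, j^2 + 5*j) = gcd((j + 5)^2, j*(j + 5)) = j + 5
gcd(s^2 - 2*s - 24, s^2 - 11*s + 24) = 1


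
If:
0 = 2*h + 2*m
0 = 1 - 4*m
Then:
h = -1/4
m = 1/4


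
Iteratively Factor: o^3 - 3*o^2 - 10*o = (o - 5)*(o^2 + 2*o) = (o - 5)*(o + 2)*(o)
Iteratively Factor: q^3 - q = (q + 1)*(q^2 - q) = q*(q + 1)*(q - 1)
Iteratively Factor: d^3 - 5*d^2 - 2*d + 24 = (d + 2)*(d^2 - 7*d + 12) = (d - 3)*(d + 2)*(d - 4)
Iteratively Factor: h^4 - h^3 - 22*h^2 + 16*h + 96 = (h - 4)*(h^3 + 3*h^2 - 10*h - 24) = (h - 4)*(h - 3)*(h^2 + 6*h + 8) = (h - 4)*(h - 3)*(h + 2)*(h + 4)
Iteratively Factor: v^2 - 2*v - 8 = (v + 2)*(v - 4)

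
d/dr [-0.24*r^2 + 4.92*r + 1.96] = 4.92 - 0.48*r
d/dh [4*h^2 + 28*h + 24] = 8*h + 28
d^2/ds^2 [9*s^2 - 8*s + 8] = 18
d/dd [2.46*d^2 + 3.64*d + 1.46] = 4.92*d + 3.64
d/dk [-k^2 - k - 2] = -2*k - 1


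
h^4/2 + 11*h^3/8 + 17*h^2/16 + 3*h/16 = h*(h/2 + 1/2)*(h + 1/4)*(h + 3/2)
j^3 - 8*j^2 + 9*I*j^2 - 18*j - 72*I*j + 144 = (j - 8)*(j + 3*I)*(j + 6*I)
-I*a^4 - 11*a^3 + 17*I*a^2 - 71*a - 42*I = (a - 7*I)*(a - 6*I)*(a + I)*(-I*a + 1)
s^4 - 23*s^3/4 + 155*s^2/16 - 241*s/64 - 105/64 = (s - 3)*(s - 7/4)*(s - 5/4)*(s + 1/4)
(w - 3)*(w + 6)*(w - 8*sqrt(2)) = w^3 - 8*sqrt(2)*w^2 + 3*w^2 - 24*sqrt(2)*w - 18*w + 144*sqrt(2)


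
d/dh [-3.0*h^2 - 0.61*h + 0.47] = -6.0*h - 0.61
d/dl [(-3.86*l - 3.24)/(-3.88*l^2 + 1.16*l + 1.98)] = (14.9768*l^2 - 4.4776*l - (3.86*l + 3.24)*(7.76*l - 1.16) - 7.6428)/(-3.88*l^2 + 1.16*l + 1.98)^2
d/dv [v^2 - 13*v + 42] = 2*v - 13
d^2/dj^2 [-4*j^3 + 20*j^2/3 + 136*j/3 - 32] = 40/3 - 24*j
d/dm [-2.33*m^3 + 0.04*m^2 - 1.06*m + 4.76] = -6.99*m^2 + 0.08*m - 1.06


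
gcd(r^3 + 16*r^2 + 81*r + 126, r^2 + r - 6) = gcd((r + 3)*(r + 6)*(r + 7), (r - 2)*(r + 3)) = r + 3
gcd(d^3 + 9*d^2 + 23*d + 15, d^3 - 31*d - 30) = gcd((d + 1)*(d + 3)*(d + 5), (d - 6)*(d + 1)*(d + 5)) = d^2 + 6*d + 5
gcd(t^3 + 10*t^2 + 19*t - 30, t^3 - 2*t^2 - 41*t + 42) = t^2 + 5*t - 6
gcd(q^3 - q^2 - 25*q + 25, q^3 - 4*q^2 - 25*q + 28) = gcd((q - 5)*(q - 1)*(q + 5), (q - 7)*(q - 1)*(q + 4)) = q - 1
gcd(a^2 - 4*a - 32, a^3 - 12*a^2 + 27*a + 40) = a - 8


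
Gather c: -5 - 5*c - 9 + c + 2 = -4*c - 12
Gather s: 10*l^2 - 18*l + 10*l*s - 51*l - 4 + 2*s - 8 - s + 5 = 10*l^2 - 69*l + s*(10*l + 1) - 7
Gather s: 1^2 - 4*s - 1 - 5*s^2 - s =-5*s^2 - 5*s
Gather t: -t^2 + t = -t^2 + t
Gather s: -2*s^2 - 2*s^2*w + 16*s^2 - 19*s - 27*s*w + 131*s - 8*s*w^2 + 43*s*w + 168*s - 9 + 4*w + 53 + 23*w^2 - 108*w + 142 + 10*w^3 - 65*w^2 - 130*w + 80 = s^2*(14 - 2*w) + s*(-8*w^2 + 16*w + 280) + 10*w^3 - 42*w^2 - 234*w + 266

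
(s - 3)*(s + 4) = s^2 + s - 12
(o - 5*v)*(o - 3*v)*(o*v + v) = o^3*v - 8*o^2*v^2 + o^2*v + 15*o*v^3 - 8*o*v^2 + 15*v^3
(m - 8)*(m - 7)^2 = m^3 - 22*m^2 + 161*m - 392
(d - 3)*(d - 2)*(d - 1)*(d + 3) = d^4 - 3*d^3 - 7*d^2 + 27*d - 18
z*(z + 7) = z^2 + 7*z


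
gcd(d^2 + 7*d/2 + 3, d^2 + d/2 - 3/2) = d + 3/2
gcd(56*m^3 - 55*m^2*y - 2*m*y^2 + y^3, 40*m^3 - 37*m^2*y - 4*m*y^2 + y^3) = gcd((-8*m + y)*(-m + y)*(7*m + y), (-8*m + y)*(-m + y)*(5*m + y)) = 8*m^2 - 9*m*y + y^2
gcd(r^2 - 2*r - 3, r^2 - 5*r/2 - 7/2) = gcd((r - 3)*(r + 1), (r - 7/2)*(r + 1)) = r + 1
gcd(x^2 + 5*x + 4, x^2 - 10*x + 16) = 1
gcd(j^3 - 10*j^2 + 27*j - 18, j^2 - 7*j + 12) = j - 3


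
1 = 1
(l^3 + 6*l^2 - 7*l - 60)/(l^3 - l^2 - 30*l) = (l^2 + l - 12)/(l*(l - 6))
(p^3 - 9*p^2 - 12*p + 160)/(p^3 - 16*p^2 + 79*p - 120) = (p + 4)/(p - 3)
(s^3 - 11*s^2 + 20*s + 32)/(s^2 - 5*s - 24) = (s^2 - 3*s - 4)/(s + 3)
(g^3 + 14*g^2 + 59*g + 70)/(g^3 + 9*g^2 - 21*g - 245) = (g^2 + 7*g + 10)/(g^2 + 2*g - 35)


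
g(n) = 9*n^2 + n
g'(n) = 18*n + 1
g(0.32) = 1.24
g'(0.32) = 6.76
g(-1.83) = 28.31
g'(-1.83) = -31.94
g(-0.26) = 0.35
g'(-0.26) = -3.68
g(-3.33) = 96.47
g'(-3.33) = -58.94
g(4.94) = 224.57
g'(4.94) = 89.92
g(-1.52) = 19.27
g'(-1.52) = -26.36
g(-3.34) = 97.06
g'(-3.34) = -59.12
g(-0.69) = 3.59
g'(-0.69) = -11.42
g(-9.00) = 720.00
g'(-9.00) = -161.00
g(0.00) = 0.00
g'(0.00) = 1.00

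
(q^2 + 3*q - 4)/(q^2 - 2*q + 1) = (q + 4)/(q - 1)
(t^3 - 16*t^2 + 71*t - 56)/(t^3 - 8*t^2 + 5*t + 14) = (t^2 - 9*t + 8)/(t^2 - t - 2)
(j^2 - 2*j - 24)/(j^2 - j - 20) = (j - 6)/(j - 5)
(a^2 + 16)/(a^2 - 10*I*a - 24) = (a + 4*I)/(a - 6*I)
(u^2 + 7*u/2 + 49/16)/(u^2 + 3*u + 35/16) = (4*u + 7)/(4*u + 5)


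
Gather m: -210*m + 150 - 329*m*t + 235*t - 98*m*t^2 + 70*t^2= m*(-98*t^2 - 329*t - 210) + 70*t^2 + 235*t + 150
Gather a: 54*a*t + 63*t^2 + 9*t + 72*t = 54*a*t + 63*t^2 + 81*t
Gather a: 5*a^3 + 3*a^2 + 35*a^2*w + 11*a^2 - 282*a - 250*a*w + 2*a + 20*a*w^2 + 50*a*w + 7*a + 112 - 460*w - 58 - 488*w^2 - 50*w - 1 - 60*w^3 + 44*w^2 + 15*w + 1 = 5*a^3 + a^2*(35*w + 14) + a*(20*w^2 - 200*w - 273) - 60*w^3 - 444*w^2 - 495*w + 54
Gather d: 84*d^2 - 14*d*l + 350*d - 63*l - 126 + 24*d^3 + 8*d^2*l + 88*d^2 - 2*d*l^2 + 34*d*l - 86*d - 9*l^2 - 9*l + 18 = 24*d^3 + d^2*(8*l + 172) + d*(-2*l^2 + 20*l + 264) - 9*l^2 - 72*l - 108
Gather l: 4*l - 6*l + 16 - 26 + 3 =-2*l - 7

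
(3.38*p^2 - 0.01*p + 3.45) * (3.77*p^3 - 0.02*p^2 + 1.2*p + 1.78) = 12.7426*p^5 - 0.1053*p^4 + 17.0627*p^3 + 5.9354*p^2 + 4.1222*p + 6.141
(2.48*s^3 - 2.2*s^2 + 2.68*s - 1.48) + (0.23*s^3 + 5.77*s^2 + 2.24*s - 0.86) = 2.71*s^3 + 3.57*s^2 + 4.92*s - 2.34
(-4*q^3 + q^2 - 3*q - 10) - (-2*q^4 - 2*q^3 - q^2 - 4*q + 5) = 2*q^4 - 2*q^3 + 2*q^2 + q - 15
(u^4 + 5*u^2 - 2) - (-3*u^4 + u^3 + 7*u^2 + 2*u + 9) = 4*u^4 - u^3 - 2*u^2 - 2*u - 11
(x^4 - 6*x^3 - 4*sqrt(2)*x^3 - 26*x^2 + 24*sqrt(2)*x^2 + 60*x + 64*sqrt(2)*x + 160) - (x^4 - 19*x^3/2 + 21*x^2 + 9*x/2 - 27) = -4*sqrt(2)*x^3 + 7*x^3/2 - 47*x^2 + 24*sqrt(2)*x^2 + 111*x/2 + 64*sqrt(2)*x + 187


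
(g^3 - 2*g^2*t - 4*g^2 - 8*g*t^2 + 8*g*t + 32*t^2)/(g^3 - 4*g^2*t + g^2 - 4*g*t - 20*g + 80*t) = (g + 2*t)/(g + 5)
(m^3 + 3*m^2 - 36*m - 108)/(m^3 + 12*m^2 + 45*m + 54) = (m - 6)/(m + 3)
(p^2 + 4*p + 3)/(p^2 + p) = (p + 3)/p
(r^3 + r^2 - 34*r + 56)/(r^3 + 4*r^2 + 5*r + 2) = (r^3 + r^2 - 34*r + 56)/(r^3 + 4*r^2 + 5*r + 2)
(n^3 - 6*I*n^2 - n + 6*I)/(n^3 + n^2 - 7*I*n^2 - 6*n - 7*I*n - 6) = (n - 1)/(n - I)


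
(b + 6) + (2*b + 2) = 3*b + 8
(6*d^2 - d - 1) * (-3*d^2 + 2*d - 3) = -18*d^4 + 15*d^3 - 17*d^2 + d + 3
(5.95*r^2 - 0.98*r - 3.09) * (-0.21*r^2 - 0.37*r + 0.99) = -1.2495*r^4 - 1.9957*r^3 + 6.902*r^2 + 0.1731*r - 3.0591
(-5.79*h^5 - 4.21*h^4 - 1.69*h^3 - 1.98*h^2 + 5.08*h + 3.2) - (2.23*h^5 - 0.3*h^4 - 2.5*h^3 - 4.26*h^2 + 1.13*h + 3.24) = -8.02*h^5 - 3.91*h^4 + 0.81*h^3 + 2.28*h^2 + 3.95*h - 0.04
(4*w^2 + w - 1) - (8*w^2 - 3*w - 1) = -4*w^2 + 4*w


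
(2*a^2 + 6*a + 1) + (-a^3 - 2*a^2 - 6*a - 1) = -a^3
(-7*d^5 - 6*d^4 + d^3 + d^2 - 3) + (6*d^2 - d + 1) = -7*d^5 - 6*d^4 + d^3 + 7*d^2 - d - 2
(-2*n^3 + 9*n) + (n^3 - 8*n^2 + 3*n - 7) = -n^3 - 8*n^2 + 12*n - 7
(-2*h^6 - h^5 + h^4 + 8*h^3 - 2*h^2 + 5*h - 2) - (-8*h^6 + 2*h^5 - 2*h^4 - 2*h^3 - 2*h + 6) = 6*h^6 - 3*h^5 + 3*h^4 + 10*h^3 - 2*h^2 + 7*h - 8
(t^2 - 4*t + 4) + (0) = t^2 - 4*t + 4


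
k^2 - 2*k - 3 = (k - 3)*(k + 1)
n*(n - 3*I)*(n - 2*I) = n^3 - 5*I*n^2 - 6*n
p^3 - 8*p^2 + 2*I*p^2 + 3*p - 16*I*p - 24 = (p - 8)*(p - I)*(p + 3*I)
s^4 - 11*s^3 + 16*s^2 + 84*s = s*(s - 7)*(s - 6)*(s + 2)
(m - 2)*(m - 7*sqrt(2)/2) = m^2 - 7*sqrt(2)*m/2 - 2*m + 7*sqrt(2)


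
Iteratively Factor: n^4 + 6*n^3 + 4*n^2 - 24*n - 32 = (n + 2)*(n^3 + 4*n^2 - 4*n - 16) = (n + 2)^2*(n^2 + 2*n - 8) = (n - 2)*(n + 2)^2*(n + 4)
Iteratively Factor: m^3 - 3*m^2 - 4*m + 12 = (m + 2)*(m^2 - 5*m + 6) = (m - 2)*(m + 2)*(m - 3)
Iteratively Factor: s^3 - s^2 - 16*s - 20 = (s + 2)*(s^2 - 3*s - 10) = (s + 2)^2*(s - 5)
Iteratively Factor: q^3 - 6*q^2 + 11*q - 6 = (q - 1)*(q^2 - 5*q + 6) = (q - 3)*(q - 1)*(q - 2)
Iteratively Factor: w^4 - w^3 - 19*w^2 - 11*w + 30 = (w + 2)*(w^3 - 3*w^2 - 13*w + 15) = (w - 5)*(w + 2)*(w^2 + 2*w - 3) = (w - 5)*(w + 2)*(w + 3)*(w - 1)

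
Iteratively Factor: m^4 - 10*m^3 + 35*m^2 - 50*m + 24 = (m - 2)*(m^3 - 8*m^2 + 19*m - 12) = (m - 3)*(m - 2)*(m^2 - 5*m + 4) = (m - 4)*(m - 3)*(m - 2)*(m - 1)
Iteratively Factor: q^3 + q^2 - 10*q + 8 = (q - 2)*(q^2 + 3*q - 4) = (q - 2)*(q - 1)*(q + 4)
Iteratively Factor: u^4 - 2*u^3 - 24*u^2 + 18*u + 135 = (u + 3)*(u^3 - 5*u^2 - 9*u + 45) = (u - 3)*(u + 3)*(u^2 - 2*u - 15) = (u - 3)*(u + 3)^2*(u - 5)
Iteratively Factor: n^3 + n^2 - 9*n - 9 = (n + 3)*(n^2 - 2*n - 3) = (n - 3)*(n + 3)*(n + 1)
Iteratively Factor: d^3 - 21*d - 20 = (d + 4)*(d^2 - 4*d - 5) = (d + 1)*(d + 4)*(d - 5)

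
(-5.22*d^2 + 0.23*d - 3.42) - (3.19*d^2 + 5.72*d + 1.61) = -8.41*d^2 - 5.49*d - 5.03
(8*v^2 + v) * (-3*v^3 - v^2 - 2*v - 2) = -24*v^5 - 11*v^4 - 17*v^3 - 18*v^2 - 2*v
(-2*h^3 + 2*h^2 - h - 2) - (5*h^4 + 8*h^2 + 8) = -5*h^4 - 2*h^3 - 6*h^2 - h - 10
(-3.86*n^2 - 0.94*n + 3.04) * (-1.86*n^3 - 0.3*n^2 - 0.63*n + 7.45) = 7.1796*n^5 + 2.9064*n^4 - 2.9406*n^3 - 29.0768*n^2 - 8.9182*n + 22.648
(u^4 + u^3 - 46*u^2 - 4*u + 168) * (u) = u^5 + u^4 - 46*u^3 - 4*u^2 + 168*u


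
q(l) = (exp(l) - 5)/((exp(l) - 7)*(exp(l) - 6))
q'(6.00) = 0.00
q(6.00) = 0.00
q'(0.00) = -0.02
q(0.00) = -0.13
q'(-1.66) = -0.00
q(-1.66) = -0.12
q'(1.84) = 46.16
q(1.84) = -6.22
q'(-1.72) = -0.00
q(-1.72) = -0.12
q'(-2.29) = -0.00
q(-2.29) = -0.12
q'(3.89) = -0.03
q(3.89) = 0.02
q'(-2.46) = -0.00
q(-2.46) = -0.12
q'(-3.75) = -0.00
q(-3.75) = -0.12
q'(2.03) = -37.46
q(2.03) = 2.64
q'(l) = exp(l)/((exp(l) - 7)*(exp(l) - 6)) - (exp(l) - 5)*exp(l)/((exp(l) - 7)*(exp(l) - 6)^2) - (exp(l) - 5)*exp(l)/((exp(l) - 7)^2*(exp(l) - 6)) = (-exp(2*l) + 10*exp(l) - 23)*exp(l)/(exp(4*l) - 26*exp(3*l) + 253*exp(2*l) - 1092*exp(l) + 1764)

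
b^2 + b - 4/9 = (b - 1/3)*(b + 4/3)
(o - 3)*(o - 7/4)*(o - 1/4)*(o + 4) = o^4 - o^3 - 217*o^2/16 + 391*o/16 - 21/4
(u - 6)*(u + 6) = u^2 - 36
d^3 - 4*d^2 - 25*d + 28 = (d - 7)*(d - 1)*(d + 4)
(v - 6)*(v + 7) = v^2 + v - 42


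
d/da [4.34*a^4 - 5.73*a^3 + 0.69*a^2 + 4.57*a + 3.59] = 17.36*a^3 - 17.19*a^2 + 1.38*a + 4.57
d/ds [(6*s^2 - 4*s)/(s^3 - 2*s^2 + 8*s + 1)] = 2*(-3*s^4 + 4*s^3 + 20*s^2 + 6*s - 2)/(s^6 - 4*s^5 + 20*s^4 - 30*s^3 + 60*s^2 + 16*s + 1)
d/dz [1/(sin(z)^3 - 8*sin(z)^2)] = (16 - 3*sin(z))*cos(z)/((sin(z) - 8)^2*sin(z)^3)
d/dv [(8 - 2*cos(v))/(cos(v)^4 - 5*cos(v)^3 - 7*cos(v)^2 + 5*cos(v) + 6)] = 2*(-3*cos(v)^3 + 29*cos(v)^2 - 82*cos(v) + 26)/((cos(v) - 6)^2*(cos(v) + 1)*sin(v)^3)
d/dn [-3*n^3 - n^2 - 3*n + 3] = -9*n^2 - 2*n - 3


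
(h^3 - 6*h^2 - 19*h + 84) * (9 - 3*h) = -3*h^4 + 27*h^3 + 3*h^2 - 423*h + 756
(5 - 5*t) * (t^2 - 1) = -5*t^3 + 5*t^2 + 5*t - 5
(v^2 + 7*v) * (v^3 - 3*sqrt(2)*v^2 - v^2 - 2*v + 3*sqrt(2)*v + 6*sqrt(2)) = v^5 - 3*sqrt(2)*v^4 + 6*v^4 - 18*sqrt(2)*v^3 - 9*v^3 - 14*v^2 + 27*sqrt(2)*v^2 + 42*sqrt(2)*v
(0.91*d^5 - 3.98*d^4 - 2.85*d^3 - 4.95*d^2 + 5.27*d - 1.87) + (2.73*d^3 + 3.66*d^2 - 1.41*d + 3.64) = 0.91*d^5 - 3.98*d^4 - 0.12*d^3 - 1.29*d^2 + 3.86*d + 1.77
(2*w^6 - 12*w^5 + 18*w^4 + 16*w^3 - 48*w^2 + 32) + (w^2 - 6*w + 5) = 2*w^6 - 12*w^5 + 18*w^4 + 16*w^3 - 47*w^2 - 6*w + 37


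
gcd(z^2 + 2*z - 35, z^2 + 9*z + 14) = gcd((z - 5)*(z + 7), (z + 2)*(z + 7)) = z + 7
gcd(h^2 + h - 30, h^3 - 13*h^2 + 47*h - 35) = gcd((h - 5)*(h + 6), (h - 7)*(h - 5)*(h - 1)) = h - 5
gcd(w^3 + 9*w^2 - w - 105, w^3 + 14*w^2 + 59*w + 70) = w^2 + 12*w + 35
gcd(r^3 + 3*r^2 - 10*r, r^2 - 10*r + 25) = 1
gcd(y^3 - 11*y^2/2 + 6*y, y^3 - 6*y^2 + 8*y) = y^2 - 4*y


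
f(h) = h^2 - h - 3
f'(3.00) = 5.00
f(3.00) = 3.00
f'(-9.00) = -19.00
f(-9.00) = 87.00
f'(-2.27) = -5.54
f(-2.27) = 4.42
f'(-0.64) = -2.28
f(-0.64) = -1.95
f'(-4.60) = -10.20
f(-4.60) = 22.76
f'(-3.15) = -7.30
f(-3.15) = 10.07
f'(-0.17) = -1.34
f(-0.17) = -2.80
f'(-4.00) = -9.00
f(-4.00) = 17.00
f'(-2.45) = -5.90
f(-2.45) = 5.45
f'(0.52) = 0.04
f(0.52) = -3.25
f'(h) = 2*h - 1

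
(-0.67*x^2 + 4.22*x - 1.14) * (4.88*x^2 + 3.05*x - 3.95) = -3.2696*x^4 + 18.5501*x^3 + 9.9543*x^2 - 20.146*x + 4.503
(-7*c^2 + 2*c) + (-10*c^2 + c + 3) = -17*c^2 + 3*c + 3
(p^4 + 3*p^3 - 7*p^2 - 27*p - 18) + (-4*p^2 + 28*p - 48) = p^4 + 3*p^3 - 11*p^2 + p - 66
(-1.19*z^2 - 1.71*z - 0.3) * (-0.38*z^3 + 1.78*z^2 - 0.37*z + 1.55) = 0.4522*z^5 - 1.4684*z^4 - 2.4895*z^3 - 1.7458*z^2 - 2.5395*z - 0.465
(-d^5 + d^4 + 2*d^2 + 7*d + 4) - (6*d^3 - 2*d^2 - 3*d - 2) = -d^5 + d^4 - 6*d^3 + 4*d^2 + 10*d + 6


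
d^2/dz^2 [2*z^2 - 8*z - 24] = 4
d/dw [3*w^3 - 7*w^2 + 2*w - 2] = 9*w^2 - 14*w + 2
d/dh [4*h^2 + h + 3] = 8*h + 1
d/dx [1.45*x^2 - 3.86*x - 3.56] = 2.9*x - 3.86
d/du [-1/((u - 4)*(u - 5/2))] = 2*(4*u - 13)/((u - 4)^2*(2*u - 5)^2)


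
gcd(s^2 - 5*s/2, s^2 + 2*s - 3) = 1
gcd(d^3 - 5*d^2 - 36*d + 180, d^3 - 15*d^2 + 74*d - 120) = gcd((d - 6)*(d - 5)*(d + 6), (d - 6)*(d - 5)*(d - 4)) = d^2 - 11*d + 30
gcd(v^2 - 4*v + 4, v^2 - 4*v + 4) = v^2 - 4*v + 4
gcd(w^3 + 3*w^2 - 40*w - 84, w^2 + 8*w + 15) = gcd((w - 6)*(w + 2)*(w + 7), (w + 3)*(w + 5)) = 1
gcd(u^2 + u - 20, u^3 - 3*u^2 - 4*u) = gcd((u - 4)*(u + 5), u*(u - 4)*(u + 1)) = u - 4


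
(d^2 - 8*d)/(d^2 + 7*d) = (d - 8)/(d + 7)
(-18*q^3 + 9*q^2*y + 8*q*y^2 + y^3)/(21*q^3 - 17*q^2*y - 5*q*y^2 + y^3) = (6*q + y)/(-7*q + y)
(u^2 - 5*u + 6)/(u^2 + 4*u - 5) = (u^2 - 5*u + 6)/(u^2 + 4*u - 5)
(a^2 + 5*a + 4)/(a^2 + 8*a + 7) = (a + 4)/(a + 7)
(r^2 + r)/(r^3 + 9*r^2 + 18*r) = (r + 1)/(r^2 + 9*r + 18)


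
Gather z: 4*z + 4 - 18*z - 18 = -14*z - 14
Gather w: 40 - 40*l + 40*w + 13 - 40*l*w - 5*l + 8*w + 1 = -45*l + w*(48 - 40*l) + 54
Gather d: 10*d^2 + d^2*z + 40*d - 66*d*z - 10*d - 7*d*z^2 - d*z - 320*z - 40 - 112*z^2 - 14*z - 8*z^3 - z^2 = d^2*(z + 10) + d*(-7*z^2 - 67*z + 30) - 8*z^3 - 113*z^2 - 334*z - 40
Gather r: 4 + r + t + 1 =r + t + 5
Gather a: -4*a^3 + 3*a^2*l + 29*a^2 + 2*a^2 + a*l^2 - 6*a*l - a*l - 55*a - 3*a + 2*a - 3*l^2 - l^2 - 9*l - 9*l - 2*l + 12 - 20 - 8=-4*a^3 + a^2*(3*l + 31) + a*(l^2 - 7*l - 56) - 4*l^2 - 20*l - 16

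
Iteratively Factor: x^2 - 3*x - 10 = (x + 2)*(x - 5)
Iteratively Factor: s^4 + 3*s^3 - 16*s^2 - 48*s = (s)*(s^3 + 3*s^2 - 16*s - 48) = s*(s - 4)*(s^2 + 7*s + 12) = s*(s - 4)*(s + 4)*(s + 3)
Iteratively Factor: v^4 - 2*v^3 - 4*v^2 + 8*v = (v - 2)*(v^3 - 4*v) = (v - 2)^2*(v^2 + 2*v) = v*(v - 2)^2*(v + 2)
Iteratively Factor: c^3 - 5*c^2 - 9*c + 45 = (c - 3)*(c^2 - 2*c - 15) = (c - 3)*(c + 3)*(c - 5)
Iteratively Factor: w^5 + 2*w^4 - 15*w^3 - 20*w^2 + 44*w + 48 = (w + 4)*(w^4 - 2*w^3 - 7*w^2 + 8*w + 12) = (w + 2)*(w + 4)*(w^3 - 4*w^2 + w + 6) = (w - 3)*(w + 2)*(w + 4)*(w^2 - w - 2) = (w - 3)*(w - 2)*(w + 2)*(w + 4)*(w + 1)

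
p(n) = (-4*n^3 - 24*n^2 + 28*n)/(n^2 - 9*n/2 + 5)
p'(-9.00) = -3.04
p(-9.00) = 5.69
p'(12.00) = -2.28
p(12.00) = -105.60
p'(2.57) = 57716.05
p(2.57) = -3871.08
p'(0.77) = -3.96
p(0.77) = 2.59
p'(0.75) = -3.10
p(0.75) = 2.66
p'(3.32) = 337.21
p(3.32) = -293.75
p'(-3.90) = -1.18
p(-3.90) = -6.28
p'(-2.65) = 0.09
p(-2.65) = -7.03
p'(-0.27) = 5.20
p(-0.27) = -1.47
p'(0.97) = -17.99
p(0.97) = 0.59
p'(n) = (9/2 - 2*n)*(-4*n^3 - 24*n^2 + 28*n)/(n^2 - 9*n/2 + 5)^2 + (-12*n^2 - 48*n + 28)/(n^2 - 9*n/2 + 5)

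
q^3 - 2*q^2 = q^2*(q - 2)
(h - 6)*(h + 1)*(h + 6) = h^3 + h^2 - 36*h - 36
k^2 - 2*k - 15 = (k - 5)*(k + 3)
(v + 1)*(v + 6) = v^2 + 7*v + 6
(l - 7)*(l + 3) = l^2 - 4*l - 21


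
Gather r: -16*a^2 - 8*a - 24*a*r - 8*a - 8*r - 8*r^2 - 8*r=-16*a^2 - 16*a - 8*r^2 + r*(-24*a - 16)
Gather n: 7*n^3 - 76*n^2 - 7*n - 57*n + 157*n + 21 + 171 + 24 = 7*n^3 - 76*n^2 + 93*n + 216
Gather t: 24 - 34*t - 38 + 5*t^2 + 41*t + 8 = 5*t^2 + 7*t - 6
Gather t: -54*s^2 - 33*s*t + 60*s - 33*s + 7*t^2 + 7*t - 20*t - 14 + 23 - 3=-54*s^2 + 27*s + 7*t^2 + t*(-33*s - 13) + 6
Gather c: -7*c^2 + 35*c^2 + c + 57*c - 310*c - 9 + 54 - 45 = 28*c^2 - 252*c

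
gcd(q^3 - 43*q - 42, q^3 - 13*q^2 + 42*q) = q - 7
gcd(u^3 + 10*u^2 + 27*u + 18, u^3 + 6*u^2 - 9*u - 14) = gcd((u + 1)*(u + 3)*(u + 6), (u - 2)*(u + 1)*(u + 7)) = u + 1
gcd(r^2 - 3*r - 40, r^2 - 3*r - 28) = 1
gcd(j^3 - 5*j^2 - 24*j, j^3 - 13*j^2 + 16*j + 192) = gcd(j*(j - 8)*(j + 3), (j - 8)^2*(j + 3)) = j^2 - 5*j - 24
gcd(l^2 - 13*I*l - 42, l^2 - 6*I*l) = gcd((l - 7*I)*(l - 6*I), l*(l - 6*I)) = l - 6*I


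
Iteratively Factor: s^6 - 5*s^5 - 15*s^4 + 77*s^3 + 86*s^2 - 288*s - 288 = (s + 1)*(s^5 - 6*s^4 - 9*s^3 + 86*s^2 - 288) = (s - 3)*(s + 1)*(s^4 - 3*s^3 - 18*s^2 + 32*s + 96) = (s - 4)*(s - 3)*(s + 1)*(s^3 + s^2 - 14*s - 24) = (s - 4)*(s - 3)*(s + 1)*(s + 2)*(s^2 - s - 12) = (s - 4)*(s - 3)*(s + 1)*(s + 2)*(s + 3)*(s - 4)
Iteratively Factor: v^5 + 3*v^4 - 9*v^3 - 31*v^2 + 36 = (v - 1)*(v^4 + 4*v^3 - 5*v^2 - 36*v - 36) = (v - 3)*(v - 1)*(v^3 + 7*v^2 + 16*v + 12) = (v - 3)*(v - 1)*(v + 2)*(v^2 + 5*v + 6) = (v - 3)*(v - 1)*(v + 2)*(v + 3)*(v + 2)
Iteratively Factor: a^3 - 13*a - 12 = (a + 1)*(a^2 - a - 12) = (a + 1)*(a + 3)*(a - 4)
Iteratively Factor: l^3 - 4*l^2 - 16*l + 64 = (l - 4)*(l^2 - 16) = (l - 4)*(l + 4)*(l - 4)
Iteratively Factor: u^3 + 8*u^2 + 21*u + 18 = (u + 3)*(u^2 + 5*u + 6) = (u + 3)^2*(u + 2)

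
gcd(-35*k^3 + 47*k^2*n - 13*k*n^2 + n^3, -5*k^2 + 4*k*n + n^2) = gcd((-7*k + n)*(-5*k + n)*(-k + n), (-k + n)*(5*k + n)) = k - n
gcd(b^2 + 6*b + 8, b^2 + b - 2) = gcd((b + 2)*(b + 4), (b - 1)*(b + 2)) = b + 2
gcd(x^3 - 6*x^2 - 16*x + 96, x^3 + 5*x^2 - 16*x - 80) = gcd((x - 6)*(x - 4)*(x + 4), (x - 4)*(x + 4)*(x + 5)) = x^2 - 16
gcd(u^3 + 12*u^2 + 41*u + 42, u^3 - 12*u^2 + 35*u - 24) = 1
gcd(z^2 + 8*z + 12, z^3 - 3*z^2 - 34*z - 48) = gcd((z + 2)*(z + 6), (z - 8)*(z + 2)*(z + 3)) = z + 2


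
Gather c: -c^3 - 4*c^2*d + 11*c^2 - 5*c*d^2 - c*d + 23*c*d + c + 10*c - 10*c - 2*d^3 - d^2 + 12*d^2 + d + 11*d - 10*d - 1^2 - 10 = -c^3 + c^2*(11 - 4*d) + c*(-5*d^2 + 22*d + 1) - 2*d^3 + 11*d^2 + 2*d - 11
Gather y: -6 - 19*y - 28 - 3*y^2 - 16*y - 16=-3*y^2 - 35*y - 50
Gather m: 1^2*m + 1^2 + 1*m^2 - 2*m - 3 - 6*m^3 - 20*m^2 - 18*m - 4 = -6*m^3 - 19*m^2 - 19*m - 6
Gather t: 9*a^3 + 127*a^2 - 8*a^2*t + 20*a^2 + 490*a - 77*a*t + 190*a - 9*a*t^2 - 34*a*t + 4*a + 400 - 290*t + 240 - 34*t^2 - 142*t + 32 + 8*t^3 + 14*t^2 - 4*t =9*a^3 + 147*a^2 + 684*a + 8*t^3 + t^2*(-9*a - 20) + t*(-8*a^2 - 111*a - 436) + 672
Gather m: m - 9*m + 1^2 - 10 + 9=-8*m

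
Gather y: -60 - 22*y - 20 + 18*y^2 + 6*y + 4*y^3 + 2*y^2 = 4*y^3 + 20*y^2 - 16*y - 80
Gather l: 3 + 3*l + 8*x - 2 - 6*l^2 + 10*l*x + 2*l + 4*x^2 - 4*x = -6*l^2 + l*(10*x + 5) + 4*x^2 + 4*x + 1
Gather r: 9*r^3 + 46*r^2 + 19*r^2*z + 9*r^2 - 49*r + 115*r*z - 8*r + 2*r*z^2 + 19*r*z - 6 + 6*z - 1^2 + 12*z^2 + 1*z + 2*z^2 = 9*r^3 + r^2*(19*z + 55) + r*(2*z^2 + 134*z - 57) + 14*z^2 + 7*z - 7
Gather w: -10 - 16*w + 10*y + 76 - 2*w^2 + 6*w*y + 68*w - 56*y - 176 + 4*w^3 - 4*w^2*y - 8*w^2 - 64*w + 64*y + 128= 4*w^3 + w^2*(-4*y - 10) + w*(6*y - 12) + 18*y + 18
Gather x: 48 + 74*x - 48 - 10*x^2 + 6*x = -10*x^2 + 80*x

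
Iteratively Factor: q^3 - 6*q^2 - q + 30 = (q - 5)*(q^2 - q - 6) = (q - 5)*(q - 3)*(q + 2)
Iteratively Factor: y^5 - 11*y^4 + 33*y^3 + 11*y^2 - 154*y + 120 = (y + 2)*(y^4 - 13*y^3 + 59*y^2 - 107*y + 60) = (y - 4)*(y + 2)*(y^3 - 9*y^2 + 23*y - 15) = (y - 4)*(y - 1)*(y + 2)*(y^2 - 8*y + 15) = (y - 4)*(y - 3)*(y - 1)*(y + 2)*(y - 5)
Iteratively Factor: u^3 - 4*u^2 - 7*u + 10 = (u - 1)*(u^2 - 3*u - 10) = (u - 1)*(u + 2)*(u - 5)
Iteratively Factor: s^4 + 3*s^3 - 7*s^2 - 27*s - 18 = (s + 3)*(s^3 - 7*s - 6) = (s - 3)*(s + 3)*(s^2 + 3*s + 2) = (s - 3)*(s + 2)*(s + 3)*(s + 1)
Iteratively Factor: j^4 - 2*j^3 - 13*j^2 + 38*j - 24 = (j + 4)*(j^3 - 6*j^2 + 11*j - 6) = (j - 1)*(j + 4)*(j^2 - 5*j + 6) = (j - 2)*(j - 1)*(j + 4)*(j - 3)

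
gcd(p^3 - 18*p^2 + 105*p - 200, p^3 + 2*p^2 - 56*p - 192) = p - 8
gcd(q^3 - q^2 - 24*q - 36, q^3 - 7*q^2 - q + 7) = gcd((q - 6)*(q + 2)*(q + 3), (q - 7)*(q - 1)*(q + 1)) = 1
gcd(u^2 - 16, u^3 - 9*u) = 1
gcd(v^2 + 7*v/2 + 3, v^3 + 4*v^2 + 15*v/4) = v + 3/2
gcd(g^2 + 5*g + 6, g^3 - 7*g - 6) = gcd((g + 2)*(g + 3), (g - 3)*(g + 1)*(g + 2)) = g + 2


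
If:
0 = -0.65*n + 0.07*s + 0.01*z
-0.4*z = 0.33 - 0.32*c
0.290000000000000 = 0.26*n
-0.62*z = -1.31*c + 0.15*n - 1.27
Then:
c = -1.98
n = 1.12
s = 10.70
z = -2.41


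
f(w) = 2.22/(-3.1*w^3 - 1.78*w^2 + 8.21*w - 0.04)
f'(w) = 2.22*(9.3*w^2 + 3.56*w - 8.21)/(-3.1*w^3 - 1.78*w^2 + 8.21*w - 0.04)^2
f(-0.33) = -0.78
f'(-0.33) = -2.32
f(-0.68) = -0.41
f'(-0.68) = -0.47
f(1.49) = -1.10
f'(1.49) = 9.71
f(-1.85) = -1.31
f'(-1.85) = 13.20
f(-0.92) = -0.33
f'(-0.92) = -0.18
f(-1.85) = -1.31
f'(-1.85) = 13.20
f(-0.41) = -0.64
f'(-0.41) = -1.48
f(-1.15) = -0.31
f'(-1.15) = -0.00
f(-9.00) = 0.00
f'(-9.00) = 0.00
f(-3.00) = 0.05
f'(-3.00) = 0.08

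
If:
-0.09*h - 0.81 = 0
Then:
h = -9.00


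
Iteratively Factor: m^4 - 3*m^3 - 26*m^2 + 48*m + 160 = (m + 2)*(m^3 - 5*m^2 - 16*m + 80) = (m - 5)*(m + 2)*(m^2 - 16) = (m - 5)*(m + 2)*(m + 4)*(m - 4)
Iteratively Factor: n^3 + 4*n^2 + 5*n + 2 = (n + 1)*(n^2 + 3*n + 2) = (n + 1)^2*(n + 2)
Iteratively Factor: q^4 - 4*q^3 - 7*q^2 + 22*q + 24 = (q + 1)*(q^3 - 5*q^2 - 2*q + 24) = (q - 4)*(q + 1)*(q^2 - q - 6) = (q - 4)*(q - 3)*(q + 1)*(q + 2)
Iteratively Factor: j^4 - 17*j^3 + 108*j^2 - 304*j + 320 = (j - 4)*(j^3 - 13*j^2 + 56*j - 80) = (j - 4)^2*(j^2 - 9*j + 20) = (j - 5)*(j - 4)^2*(j - 4)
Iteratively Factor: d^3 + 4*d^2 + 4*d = (d + 2)*(d^2 + 2*d) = (d + 2)^2*(d)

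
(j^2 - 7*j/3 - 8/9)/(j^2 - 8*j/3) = (j + 1/3)/j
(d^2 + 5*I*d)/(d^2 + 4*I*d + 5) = d/(d - I)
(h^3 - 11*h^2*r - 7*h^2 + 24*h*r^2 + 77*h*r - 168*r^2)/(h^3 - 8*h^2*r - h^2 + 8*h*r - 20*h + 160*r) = (h^2 - 3*h*r - 7*h + 21*r)/(h^2 - h - 20)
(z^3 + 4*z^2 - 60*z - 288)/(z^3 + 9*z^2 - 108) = (z - 8)/(z - 3)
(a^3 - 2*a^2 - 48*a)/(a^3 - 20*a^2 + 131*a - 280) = a*(a + 6)/(a^2 - 12*a + 35)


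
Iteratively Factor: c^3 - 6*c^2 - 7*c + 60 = (c + 3)*(c^2 - 9*c + 20) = (c - 5)*(c + 3)*(c - 4)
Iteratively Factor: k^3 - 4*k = (k + 2)*(k^2 - 2*k) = k*(k + 2)*(k - 2)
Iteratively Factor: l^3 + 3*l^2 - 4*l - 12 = (l + 2)*(l^2 + l - 6) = (l - 2)*(l + 2)*(l + 3)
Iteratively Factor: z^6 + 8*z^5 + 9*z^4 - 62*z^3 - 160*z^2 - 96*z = (z + 2)*(z^5 + 6*z^4 - 3*z^3 - 56*z^2 - 48*z) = (z - 3)*(z + 2)*(z^4 + 9*z^3 + 24*z^2 + 16*z) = z*(z - 3)*(z + 2)*(z^3 + 9*z^2 + 24*z + 16) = z*(z - 3)*(z + 1)*(z + 2)*(z^2 + 8*z + 16) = z*(z - 3)*(z + 1)*(z + 2)*(z + 4)*(z + 4)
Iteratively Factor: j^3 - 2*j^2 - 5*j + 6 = (j + 2)*(j^2 - 4*j + 3) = (j - 1)*(j + 2)*(j - 3)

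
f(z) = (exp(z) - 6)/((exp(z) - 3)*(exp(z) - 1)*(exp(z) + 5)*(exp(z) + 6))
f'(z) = -(exp(z) - 6)*exp(z)/((exp(z) - 3)*(exp(z) - 1)*(exp(z) + 5)*(exp(z) + 6)^2) - (exp(z) - 6)*exp(z)/((exp(z) - 3)*(exp(z) - 1)*(exp(z) + 5)^2*(exp(z) + 6)) - (exp(z) - 6)*exp(z)/((exp(z) - 3)*(exp(z) - 1)^2*(exp(z) + 5)*(exp(z) + 6)) - (exp(z) - 6)*exp(z)/((exp(z) - 3)^2*(exp(z) - 1)*(exp(z) + 5)*(exp(z) + 6)) + exp(z)/((exp(z) - 3)*(exp(z) - 1)*(exp(z) + 5)*(exp(z) + 6)) = (-3*exp(4*z) + 10*exp(3*z) + 137*exp(2*z) - 132*exp(z) - 432)*exp(z)/(exp(8*z) + 14*exp(7*z) + 27*exp(6*z) - 328*exp(5*z) - 917*exp(4*z) + 3174*exp(3*z) + 5589*exp(2*z) - 15660*exp(z) + 8100)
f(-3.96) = -0.07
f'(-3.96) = -0.00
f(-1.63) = -0.08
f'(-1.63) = -0.02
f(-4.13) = -0.07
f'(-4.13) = -0.00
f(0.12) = 0.47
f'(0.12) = -4.12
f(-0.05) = -1.22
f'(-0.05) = -23.80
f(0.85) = 0.07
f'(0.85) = 0.04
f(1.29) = -0.02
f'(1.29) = 0.16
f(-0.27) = -0.25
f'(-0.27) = -0.81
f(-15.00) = -0.07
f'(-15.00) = 0.00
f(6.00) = 0.00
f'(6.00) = 0.00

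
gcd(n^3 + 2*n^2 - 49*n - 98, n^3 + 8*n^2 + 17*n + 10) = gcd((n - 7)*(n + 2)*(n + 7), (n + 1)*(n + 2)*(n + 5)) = n + 2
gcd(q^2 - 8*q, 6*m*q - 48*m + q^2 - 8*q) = q - 8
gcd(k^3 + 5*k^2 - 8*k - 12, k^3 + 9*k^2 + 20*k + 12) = k^2 + 7*k + 6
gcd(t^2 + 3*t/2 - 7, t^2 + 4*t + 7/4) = t + 7/2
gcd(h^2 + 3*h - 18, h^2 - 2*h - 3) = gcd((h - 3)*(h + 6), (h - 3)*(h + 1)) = h - 3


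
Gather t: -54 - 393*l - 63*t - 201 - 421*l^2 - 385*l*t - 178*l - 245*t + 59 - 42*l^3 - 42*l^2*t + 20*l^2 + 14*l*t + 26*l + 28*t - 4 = -42*l^3 - 401*l^2 - 545*l + t*(-42*l^2 - 371*l - 280) - 200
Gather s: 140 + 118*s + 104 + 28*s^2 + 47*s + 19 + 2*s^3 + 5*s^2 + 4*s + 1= 2*s^3 + 33*s^2 + 169*s + 264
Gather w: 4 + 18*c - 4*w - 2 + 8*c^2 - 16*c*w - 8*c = 8*c^2 + 10*c + w*(-16*c - 4) + 2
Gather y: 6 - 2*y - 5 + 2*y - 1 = 0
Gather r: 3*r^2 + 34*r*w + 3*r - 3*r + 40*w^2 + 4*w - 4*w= 3*r^2 + 34*r*w + 40*w^2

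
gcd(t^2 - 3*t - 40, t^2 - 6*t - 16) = t - 8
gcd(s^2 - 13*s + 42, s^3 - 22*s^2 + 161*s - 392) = s - 7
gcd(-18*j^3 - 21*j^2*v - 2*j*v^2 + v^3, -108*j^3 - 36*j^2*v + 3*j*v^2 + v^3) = -18*j^2 - 3*j*v + v^2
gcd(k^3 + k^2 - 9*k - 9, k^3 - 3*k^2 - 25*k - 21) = k^2 + 4*k + 3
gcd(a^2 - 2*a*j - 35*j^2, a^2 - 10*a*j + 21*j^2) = a - 7*j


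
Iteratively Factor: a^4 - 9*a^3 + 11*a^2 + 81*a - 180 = (a - 5)*(a^3 - 4*a^2 - 9*a + 36) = (a - 5)*(a + 3)*(a^2 - 7*a + 12) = (a - 5)*(a - 4)*(a + 3)*(a - 3)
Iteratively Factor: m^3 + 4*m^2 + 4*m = (m)*(m^2 + 4*m + 4) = m*(m + 2)*(m + 2)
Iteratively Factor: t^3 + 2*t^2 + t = (t + 1)*(t^2 + t) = t*(t + 1)*(t + 1)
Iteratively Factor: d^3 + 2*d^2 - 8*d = (d - 2)*(d^2 + 4*d) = (d - 2)*(d + 4)*(d)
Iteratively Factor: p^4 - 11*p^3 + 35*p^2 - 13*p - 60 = (p - 5)*(p^3 - 6*p^2 + 5*p + 12) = (p - 5)*(p - 4)*(p^2 - 2*p - 3) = (p - 5)*(p - 4)*(p + 1)*(p - 3)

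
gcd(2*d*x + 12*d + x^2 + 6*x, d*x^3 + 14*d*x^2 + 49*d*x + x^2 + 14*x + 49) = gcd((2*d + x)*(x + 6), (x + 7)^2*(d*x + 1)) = 1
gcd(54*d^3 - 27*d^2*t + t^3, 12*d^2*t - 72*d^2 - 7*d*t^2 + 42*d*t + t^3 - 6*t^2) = -3*d + t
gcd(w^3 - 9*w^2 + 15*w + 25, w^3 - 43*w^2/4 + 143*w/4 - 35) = w - 5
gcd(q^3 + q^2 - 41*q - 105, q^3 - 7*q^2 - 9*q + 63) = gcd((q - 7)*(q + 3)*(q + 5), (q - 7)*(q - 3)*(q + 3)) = q^2 - 4*q - 21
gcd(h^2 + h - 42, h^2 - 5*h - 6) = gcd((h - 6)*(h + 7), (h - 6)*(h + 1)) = h - 6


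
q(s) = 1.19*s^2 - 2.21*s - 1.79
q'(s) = 2.38*s - 2.21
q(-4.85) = 36.92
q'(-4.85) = -13.75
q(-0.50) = -0.39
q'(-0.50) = -3.40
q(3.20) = 3.32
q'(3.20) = 5.41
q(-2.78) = 13.55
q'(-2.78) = -8.83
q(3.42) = 4.57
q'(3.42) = 5.93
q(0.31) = -2.36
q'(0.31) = -1.47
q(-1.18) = 2.47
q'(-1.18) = -5.02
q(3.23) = 3.49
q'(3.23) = 5.48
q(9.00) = 74.71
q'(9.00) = 19.21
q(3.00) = 2.29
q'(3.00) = 4.93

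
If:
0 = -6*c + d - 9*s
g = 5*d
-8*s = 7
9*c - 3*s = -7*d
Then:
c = 35/34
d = -231/136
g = -1155/136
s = -7/8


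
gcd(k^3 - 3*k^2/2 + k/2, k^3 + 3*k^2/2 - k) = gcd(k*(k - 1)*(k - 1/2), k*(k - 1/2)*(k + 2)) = k^2 - k/2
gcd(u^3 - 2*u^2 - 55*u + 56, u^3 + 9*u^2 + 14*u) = u + 7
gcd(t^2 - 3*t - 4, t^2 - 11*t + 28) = t - 4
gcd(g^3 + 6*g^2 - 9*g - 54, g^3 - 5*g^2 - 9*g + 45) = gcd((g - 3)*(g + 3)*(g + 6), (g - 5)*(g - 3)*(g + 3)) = g^2 - 9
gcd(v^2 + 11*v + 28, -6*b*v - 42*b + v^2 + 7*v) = v + 7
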